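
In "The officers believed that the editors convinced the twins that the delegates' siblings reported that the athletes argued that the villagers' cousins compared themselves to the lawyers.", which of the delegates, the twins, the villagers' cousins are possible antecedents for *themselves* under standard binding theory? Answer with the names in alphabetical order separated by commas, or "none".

*themselves* is a reflexive; Principle A requires it to be bound within its binding domain — the clause headed by 'compared'.
— the delegates: possessor inside the subject DP of the clause headed by 'reported'; does not c-command the reflexive — cannot bind it (Principle A).
— the twins: object of the clause headed by 'convinced'; c-commands the reflexive but lies outside its binding domain — cannot bind it (Principle A).
— the villagers' cousins: subject of the clause headed by 'compared'; c-commands the reflexive within its binding domain — allowed (Principle A).

the villagers' cousins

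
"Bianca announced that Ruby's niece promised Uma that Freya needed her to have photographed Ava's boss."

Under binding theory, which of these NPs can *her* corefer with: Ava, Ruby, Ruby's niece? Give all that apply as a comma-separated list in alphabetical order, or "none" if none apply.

*her* is a pronoun; Principle B requires it to be free in its binding domain — the clause headed by 'needed'.
— Ava: possessor inside the object DP of the clause headed by 'photographed'; is c-commanded by the pronoun; coreference would bind this R-expression — blocked (Principle C).
— Ruby: possessor inside the subject DP of the clause headed by 'promised'; does not c-command the pronoun — Principle B does not apply; allowed.
— Ruby's niece: subject of the clause headed by 'promised'; c-commands the pronoun but lies outside its binding domain — allowed.

Ruby, Ruby's niece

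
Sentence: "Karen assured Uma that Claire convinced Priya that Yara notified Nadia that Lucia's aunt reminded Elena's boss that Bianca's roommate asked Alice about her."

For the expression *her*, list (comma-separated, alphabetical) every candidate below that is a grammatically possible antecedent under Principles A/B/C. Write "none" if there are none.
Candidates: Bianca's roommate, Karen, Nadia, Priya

*her* is a pronoun; Principle B requires it to be free in its binding domain — the clause headed by 'asked'.
— Bianca's roommate: subject of the clause headed by 'asked'; c-commands the pronoun within its binding domain — blocked (Principle B).
— Karen: subject of the matrix clause; c-commands the pronoun but lies outside its binding domain — allowed.
— Nadia: object of the clause headed by 'notified'; c-commands the pronoun but lies outside its binding domain — allowed.
— Priya: object of the clause headed by 'convinced'; c-commands the pronoun but lies outside its binding domain — allowed.

Karen, Nadia, Priya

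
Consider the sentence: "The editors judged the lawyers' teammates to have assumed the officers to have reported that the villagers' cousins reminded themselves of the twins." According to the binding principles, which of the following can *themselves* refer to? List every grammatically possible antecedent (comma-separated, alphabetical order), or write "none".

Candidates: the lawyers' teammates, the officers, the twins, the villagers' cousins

the villagers' cousins

*themselves* is a reflexive; Principle A requires it to be bound within its binding domain — the clause headed by 'reminded'.
— the lawyers' teammates: subject of the clause headed by 'assumed'; c-commands the reflexive but lies outside its binding domain — cannot bind it (Principle A).
— the officers: subject of the clause headed by 'reported'; c-commands the reflexive but lies outside its binding domain — cannot bind it (Principle A).
— the twins: second object of the clause headed by 'reminded'; does not c-command the reflexive — cannot bind it (Principle A).
— the villagers' cousins: subject of the clause headed by 'reminded'; c-commands the reflexive within its binding domain — allowed (Principle A).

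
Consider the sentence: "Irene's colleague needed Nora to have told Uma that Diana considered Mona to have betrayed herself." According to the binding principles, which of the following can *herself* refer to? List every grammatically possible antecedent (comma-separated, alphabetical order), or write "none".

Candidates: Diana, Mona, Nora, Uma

*herself* is a reflexive; Principle A requires it to be bound within its binding domain — the clause headed by 'betrayed'.
— Diana: subject of the clause headed by 'considered'; c-commands the reflexive but lies outside its binding domain — cannot bind it (Principle A).
— Mona: subject of the clause headed by 'betrayed'; c-commands the reflexive within its binding domain — allowed (Principle A).
— Nora: subject of the clause headed by 'told'; c-commands the reflexive but lies outside its binding domain — cannot bind it (Principle A).
— Uma: object of the clause headed by 'told'; c-commands the reflexive but lies outside its binding domain — cannot bind it (Principle A).

Mona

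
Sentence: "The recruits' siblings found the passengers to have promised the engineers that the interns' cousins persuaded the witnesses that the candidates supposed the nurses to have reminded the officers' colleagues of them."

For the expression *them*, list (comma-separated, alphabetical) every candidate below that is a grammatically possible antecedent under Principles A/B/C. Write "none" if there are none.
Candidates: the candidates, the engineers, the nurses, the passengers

*them* is a pronoun; Principle B requires it to be free in its binding domain — the clause headed by 'reminded'.
— the candidates: subject of the clause headed by 'supposed'; c-commands the pronoun but lies outside its binding domain — allowed.
— the engineers: object of the clause headed by 'promised'; c-commands the pronoun but lies outside its binding domain — allowed.
— the nurses: subject of the clause headed by 'reminded'; c-commands the pronoun within its binding domain — blocked (Principle B).
— the passengers: subject of the clause headed by 'promised'; c-commands the pronoun but lies outside its binding domain — allowed.

the candidates, the engineers, the passengers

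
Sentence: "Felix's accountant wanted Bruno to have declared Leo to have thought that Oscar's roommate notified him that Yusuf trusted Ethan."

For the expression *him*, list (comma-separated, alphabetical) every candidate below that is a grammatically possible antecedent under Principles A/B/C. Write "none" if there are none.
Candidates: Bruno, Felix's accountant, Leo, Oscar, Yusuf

Bruno, Felix's accountant, Leo, Oscar

*him* is a pronoun; Principle B requires it to be free in its binding domain — the clause headed by 'notified'.
— Bruno: subject of the clause headed by 'declared'; c-commands the pronoun but lies outside its binding domain — allowed.
— Felix's accountant: subject of the matrix clause; c-commands the pronoun but lies outside its binding domain — allowed.
— Leo: subject of the clause headed by 'thought'; c-commands the pronoun but lies outside its binding domain — allowed.
— Oscar: possessor inside the subject DP of the clause headed by 'notified'; does not c-command the pronoun — Principle B does not apply; allowed.
— Yusuf: subject of the clause headed by 'trusted'; is c-commanded by the pronoun; coreference would bind this R-expression — blocked (Principle C).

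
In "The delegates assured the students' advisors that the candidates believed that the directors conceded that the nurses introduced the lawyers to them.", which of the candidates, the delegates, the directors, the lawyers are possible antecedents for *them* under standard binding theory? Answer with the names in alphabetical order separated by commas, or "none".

the candidates, the delegates, the directors

*them* is a pronoun; Principle B requires it to be free in its binding domain — the clause headed by 'introduced'.
— the candidates: subject of the clause headed by 'believed'; c-commands the pronoun but lies outside its binding domain — allowed.
— the delegates: subject of the matrix clause; c-commands the pronoun but lies outside its binding domain — allowed.
— the directors: subject of the clause headed by 'conceded'; c-commands the pronoun but lies outside its binding domain — allowed.
— the lawyers: object of the clause headed by 'introduced'; c-commands the pronoun within its binding domain — blocked (Principle B).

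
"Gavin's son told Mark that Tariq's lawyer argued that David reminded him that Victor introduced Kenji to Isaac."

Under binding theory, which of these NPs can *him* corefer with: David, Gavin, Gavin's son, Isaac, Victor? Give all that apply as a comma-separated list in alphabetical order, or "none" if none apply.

Gavin, Gavin's son

*him* is a pronoun; Principle B requires it to be free in its binding domain — the clause headed by 'reminded'.
— David: subject of the clause headed by 'reminded'; c-commands the pronoun within its binding domain — blocked (Principle B).
— Gavin: possessor inside the subject DP of the matrix clause; does not c-command the pronoun — Principle B does not apply; allowed.
— Gavin's son: subject of the matrix clause; c-commands the pronoun but lies outside its binding domain — allowed.
— Isaac: second object of the clause headed by 'introduced'; is c-commanded by the pronoun; coreference would bind this R-expression — blocked (Principle C).
— Victor: subject of the clause headed by 'introduced'; is c-commanded by the pronoun; coreference would bind this R-expression — blocked (Principle C).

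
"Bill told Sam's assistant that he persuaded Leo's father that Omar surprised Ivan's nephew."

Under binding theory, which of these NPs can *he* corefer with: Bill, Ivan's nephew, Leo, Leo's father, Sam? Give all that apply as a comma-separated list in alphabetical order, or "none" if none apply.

Bill, Sam

*he* is a pronoun; Principle B requires it to be free in its binding domain — the clause headed by 'persuaded'.
— Bill: subject of the matrix clause; c-commands the pronoun but lies outside its binding domain — allowed.
— Ivan's nephew: object of the clause headed by 'surprised'; is c-commanded by the pronoun; coreference would bind this R-expression — blocked (Principle C).
— Leo: possessor inside the object DP of the clause headed by 'persuaded'; is c-commanded by the pronoun; coreference would bind this R-expression — blocked (Principle C).
— Leo's father: object of the clause headed by 'persuaded'; is c-commanded by the pronoun; coreference would bind this R-expression — blocked (Principle C).
— Sam: possessor inside the object DP of the matrix clause; does not c-command the pronoun — Principle B does not apply; allowed.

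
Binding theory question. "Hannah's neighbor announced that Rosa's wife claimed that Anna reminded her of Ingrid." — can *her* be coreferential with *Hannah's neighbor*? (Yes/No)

*her* is a pronoun; Principle B requires it to be free in its binding domain — the clause headed by 'reminded'.
— Hannah's neighbor: subject of the matrix clause; c-commands the pronoun but lies outside its binding domain — allowed.

Yes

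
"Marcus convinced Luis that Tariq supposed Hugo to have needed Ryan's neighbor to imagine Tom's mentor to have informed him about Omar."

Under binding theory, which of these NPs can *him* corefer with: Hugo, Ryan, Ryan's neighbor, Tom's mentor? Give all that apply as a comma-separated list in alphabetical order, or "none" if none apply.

*him* is a pronoun; Principle B requires it to be free in its binding domain — the clause headed by 'informed'.
— Hugo: subject of the clause headed by 'needed'; c-commands the pronoun but lies outside its binding domain — allowed.
— Ryan: possessor inside the subject DP of the clause headed by 'imagine'; does not c-command the pronoun — Principle B does not apply; allowed.
— Ryan's neighbor: subject of the clause headed by 'imagine'; c-commands the pronoun but lies outside its binding domain — allowed.
— Tom's mentor: subject of the clause headed by 'informed'; c-commands the pronoun within its binding domain — blocked (Principle B).

Hugo, Ryan, Ryan's neighbor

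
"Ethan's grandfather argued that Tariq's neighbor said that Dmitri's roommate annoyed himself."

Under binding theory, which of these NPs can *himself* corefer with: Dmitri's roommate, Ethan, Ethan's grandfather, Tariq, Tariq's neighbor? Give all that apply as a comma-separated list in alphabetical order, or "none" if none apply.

Dmitri's roommate

*himself* is a reflexive; Principle A requires it to be bound within its binding domain — the clause headed by 'annoyed'.
— Dmitri's roommate: subject of the clause headed by 'annoyed'; c-commands the reflexive within its binding domain — allowed (Principle A).
— Ethan: possessor inside the subject DP of the matrix clause; does not c-command the reflexive — cannot bind it (Principle A).
— Ethan's grandfather: subject of the matrix clause; c-commands the reflexive but lies outside its binding domain — cannot bind it (Principle A).
— Tariq: possessor inside the subject DP of the clause headed by 'said'; does not c-command the reflexive — cannot bind it (Principle A).
— Tariq's neighbor: subject of the clause headed by 'said'; c-commands the reflexive but lies outside its binding domain — cannot bind it (Principle A).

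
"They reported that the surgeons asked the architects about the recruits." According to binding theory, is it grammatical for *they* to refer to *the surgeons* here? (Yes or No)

No

*the surgeons* is an R-expression; Principle C requires it to be free (not bound by any c-commanding expression).
— they: subject of the matrix clause; the pronoun c-commands the R-expression — coreference blocked (Principle C).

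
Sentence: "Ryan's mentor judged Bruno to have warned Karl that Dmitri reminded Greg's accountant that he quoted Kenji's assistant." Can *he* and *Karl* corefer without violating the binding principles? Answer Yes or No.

*Karl* is an R-expression; Principle C requires it to be free (not bound by any c-commanding expression).
— he: subject of the clause headed by 'quoted'; the pronoun does not c-command the R-expression — coreference allowed.

Yes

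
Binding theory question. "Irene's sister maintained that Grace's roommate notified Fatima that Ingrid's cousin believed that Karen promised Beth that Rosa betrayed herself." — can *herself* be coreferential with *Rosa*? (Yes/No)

*herself* is a reflexive; Principle A requires it to be bound within its binding domain — the clause headed by 'betrayed'.
— Rosa: subject of the clause headed by 'betrayed'; c-commands the reflexive within its binding domain — allowed (Principle A).

Yes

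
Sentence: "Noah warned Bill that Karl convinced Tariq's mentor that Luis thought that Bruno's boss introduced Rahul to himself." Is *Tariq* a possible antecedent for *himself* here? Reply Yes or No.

*himself* is a reflexive; Principle A requires it to be bound within its binding domain — the clause headed by 'introduced'.
— Tariq: possessor inside the object DP of the clause headed by 'convinced'; does not c-command the reflexive — cannot bind it (Principle A).

No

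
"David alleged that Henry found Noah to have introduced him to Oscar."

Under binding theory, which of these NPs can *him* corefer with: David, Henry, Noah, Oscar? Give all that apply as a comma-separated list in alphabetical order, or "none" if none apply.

*him* is a pronoun; Principle B requires it to be free in its binding domain — the clause headed by 'introduced'.
— David: subject of the matrix clause; c-commands the pronoun but lies outside its binding domain — allowed.
— Henry: subject of the clause headed by 'found'; c-commands the pronoun but lies outside its binding domain — allowed.
— Noah: subject of the clause headed by 'introduced'; c-commands the pronoun within its binding domain — blocked (Principle B).
— Oscar: second object of the clause headed by 'introduced'; is c-commanded by the pronoun; coreference would bind this R-expression — blocked (Principle C).

David, Henry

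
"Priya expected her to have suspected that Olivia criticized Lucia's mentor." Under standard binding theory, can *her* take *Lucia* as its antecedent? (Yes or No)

*her* is a pronoun; Principle B requires it to be free in its binding domain — the matrix clause.
— Lucia: possessor inside the object DP of the clause headed by 'criticized'; is c-commanded by the pronoun; coreference would bind this R-expression — blocked (Principle C).

No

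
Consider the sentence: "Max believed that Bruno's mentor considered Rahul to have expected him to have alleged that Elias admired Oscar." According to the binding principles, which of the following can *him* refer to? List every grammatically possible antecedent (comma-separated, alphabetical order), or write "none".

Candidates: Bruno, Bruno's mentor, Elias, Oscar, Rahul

*him* is a pronoun; Principle B requires it to be free in its binding domain — the clause headed by 'expected'.
— Bruno: possessor inside the subject DP of the clause headed by 'considered'; does not c-command the pronoun — Principle B does not apply; allowed.
— Bruno's mentor: subject of the clause headed by 'considered'; c-commands the pronoun but lies outside its binding domain — allowed.
— Elias: subject of the clause headed by 'admired'; is c-commanded by the pronoun; coreference would bind this R-expression — blocked (Principle C).
— Oscar: object of the clause headed by 'admired'; is c-commanded by the pronoun; coreference would bind this R-expression — blocked (Principle C).
— Rahul: subject of the clause headed by 'expected'; c-commands the pronoun within its binding domain — blocked (Principle B).

Bruno, Bruno's mentor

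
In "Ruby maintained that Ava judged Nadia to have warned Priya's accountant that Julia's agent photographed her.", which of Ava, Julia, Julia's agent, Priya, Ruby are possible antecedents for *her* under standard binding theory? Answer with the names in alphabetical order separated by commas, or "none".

*her* is a pronoun; Principle B requires it to be free in its binding domain — the clause headed by 'photographed'.
— Ava: subject of the clause headed by 'judged'; c-commands the pronoun but lies outside its binding domain — allowed.
— Julia: possessor inside the subject DP of the clause headed by 'photographed'; does not c-command the pronoun — Principle B does not apply; allowed.
— Julia's agent: subject of the clause headed by 'photographed'; c-commands the pronoun within its binding domain — blocked (Principle B).
— Priya: possessor inside the object DP of the clause headed by 'warned'; does not c-command the pronoun — Principle B does not apply; allowed.
— Ruby: subject of the matrix clause; c-commands the pronoun but lies outside its binding domain — allowed.

Ava, Julia, Priya, Ruby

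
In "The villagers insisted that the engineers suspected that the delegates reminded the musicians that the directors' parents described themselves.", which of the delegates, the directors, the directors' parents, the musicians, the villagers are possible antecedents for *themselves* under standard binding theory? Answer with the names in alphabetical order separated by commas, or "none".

*themselves* is a reflexive; Principle A requires it to be bound within its binding domain — the clause headed by 'described'.
— the delegates: subject of the clause headed by 'reminded'; c-commands the reflexive but lies outside its binding domain — cannot bind it (Principle A).
— the directors: possessor inside the subject DP of the clause headed by 'described'; does not c-command the reflexive — cannot bind it (Principle A).
— the directors' parents: subject of the clause headed by 'described'; c-commands the reflexive within its binding domain — allowed (Principle A).
— the musicians: object of the clause headed by 'reminded'; c-commands the reflexive but lies outside its binding domain — cannot bind it (Principle A).
— the villagers: subject of the matrix clause; c-commands the reflexive but lies outside its binding domain — cannot bind it (Principle A).

the directors' parents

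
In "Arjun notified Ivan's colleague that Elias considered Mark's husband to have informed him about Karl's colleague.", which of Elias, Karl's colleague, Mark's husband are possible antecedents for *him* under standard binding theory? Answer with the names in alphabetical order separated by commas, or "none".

*him* is a pronoun; Principle B requires it to be free in its binding domain — the clause headed by 'informed'.
— Elias: subject of the clause headed by 'considered'; c-commands the pronoun but lies outside its binding domain — allowed.
— Karl's colleague: second object of the clause headed by 'informed'; is c-commanded by the pronoun; coreference would bind this R-expression — blocked (Principle C).
— Mark's husband: subject of the clause headed by 'informed'; c-commands the pronoun within its binding domain — blocked (Principle B).

Elias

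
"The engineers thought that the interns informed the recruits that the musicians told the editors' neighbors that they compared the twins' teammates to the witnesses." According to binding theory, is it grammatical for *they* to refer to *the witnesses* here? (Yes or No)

*the witnesses* is an R-expression; Principle C requires it to be free (not bound by any c-commanding expression).
— they: subject of the clause headed by 'compared'; the pronoun c-commands the R-expression — coreference blocked (Principle C).

No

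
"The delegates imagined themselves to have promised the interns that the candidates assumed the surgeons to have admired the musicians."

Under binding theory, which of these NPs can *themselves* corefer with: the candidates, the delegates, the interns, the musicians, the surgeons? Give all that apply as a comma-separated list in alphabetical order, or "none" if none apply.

*themselves* is a reflexive; Principle A requires it to be bound within its binding domain — the matrix clause.
— the candidates: subject of the clause headed by 'assumed'; does not c-command the reflexive — cannot bind it (Principle A).
— the delegates: subject of the matrix clause; c-commands the reflexive within its binding domain — allowed (Principle A).
— the interns: object of the clause headed by 'promised'; does not c-command the reflexive — cannot bind it (Principle A).
— the musicians: object of the clause headed by 'admired'; does not c-command the reflexive — cannot bind it (Principle A).
— the surgeons: subject of the clause headed by 'admired'; does not c-command the reflexive — cannot bind it (Principle A).

the delegates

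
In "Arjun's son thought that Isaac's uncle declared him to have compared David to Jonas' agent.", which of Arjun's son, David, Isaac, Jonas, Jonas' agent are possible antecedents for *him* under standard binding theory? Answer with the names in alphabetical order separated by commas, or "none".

Arjun's son, Isaac

*him* is a pronoun; Principle B requires it to be free in its binding domain — the clause headed by 'declared'.
— Arjun's son: subject of the matrix clause; c-commands the pronoun but lies outside its binding domain — allowed.
— David: object of the clause headed by 'compared'; is c-commanded by the pronoun; coreference would bind this R-expression — blocked (Principle C).
— Isaac: possessor inside the subject DP of the clause headed by 'declared'; does not c-command the pronoun — Principle B does not apply; allowed.
— Jonas: possessor inside the second object DP of the clause headed by 'compared'; is c-commanded by the pronoun; coreference would bind this R-expression — blocked (Principle C).
— Jonas' agent: second object of the clause headed by 'compared'; is c-commanded by the pronoun; coreference would bind this R-expression — blocked (Principle C).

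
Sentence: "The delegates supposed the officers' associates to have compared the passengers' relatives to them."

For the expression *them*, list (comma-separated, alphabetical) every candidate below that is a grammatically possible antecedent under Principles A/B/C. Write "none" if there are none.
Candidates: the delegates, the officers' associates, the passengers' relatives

*them* is a pronoun; Principle B requires it to be free in its binding domain — the clause headed by 'compared'.
— the delegates: subject of the matrix clause; c-commands the pronoun but lies outside its binding domain — allowed.
— the officers' associates: subject of the clause headed by 'compared'; c-commands the pronoun within its binding domain — blocked (Principle B).
— the passengers' relatives: object of the clause headed by 'compared'; c-commands the pronoun within its binding domain — blocked (Principle B).

the delegates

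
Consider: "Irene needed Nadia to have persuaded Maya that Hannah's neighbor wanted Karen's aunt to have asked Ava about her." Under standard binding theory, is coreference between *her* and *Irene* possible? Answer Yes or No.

*Irene* is an R-expression; Principle C requires it to be free (not bound by any c-commanding expression).
— her: second object of the clause headed by 'asked'; the pronoun does not c-command the R-expression — coreference allowed.

Yes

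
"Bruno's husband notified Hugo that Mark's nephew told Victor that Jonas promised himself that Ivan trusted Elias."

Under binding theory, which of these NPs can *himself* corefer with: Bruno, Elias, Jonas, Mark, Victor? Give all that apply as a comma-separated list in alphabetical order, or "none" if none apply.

Jonas

*himself* is a reflexive; Principle A requires it to be bound within its binding domain — the clause headed by 'promised'.
— Bruno: possessor inside the subject DP of the matrix clause; does not c-command the reflexive — cannot bind it (Principle A).
— Elias: object of the clause headed by 'trusted'; does not c-command the reflexive — cannot bind it (Principle A).
— Jonas: subject of the clause headed by 'promised'; c-commands the reflexive within its binding domain — allowed (Principle A).
— Mark: possessor inside the subject DP of the clause headed by 'told'; does not c-command the reflexive — cannot bind it (Principle A).
— Victor: object of the clause headed by 'told'; c-commands the reflexive but lies outside its binding domain — cannot bind it (Principle A).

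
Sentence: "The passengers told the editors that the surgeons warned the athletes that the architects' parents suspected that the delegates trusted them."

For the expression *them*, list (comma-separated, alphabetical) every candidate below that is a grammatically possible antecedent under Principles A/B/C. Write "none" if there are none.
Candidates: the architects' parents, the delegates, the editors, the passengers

the architects' parents, the editors, the passengers

*them* is a pronoun; Principle B requires it to be free in its binding domain — the clause headed by 'trusted'.
— the architects' parents: subject of the clause headed by 'suspected'; c-commands the pronoun but lies outside its binding domain — allowed.
— the delegates: subject of the clause headed by 'trusted'; c-commands the pronoun within its binding domain — blocked (Principle B).
— the editors: object of the matrix clause; c-commands the pronoun but lies outside its binding domain — allowed.
— the passengers: subject of the matrix clause; c-commands the pronoun but lies outside its binding domain — allowed.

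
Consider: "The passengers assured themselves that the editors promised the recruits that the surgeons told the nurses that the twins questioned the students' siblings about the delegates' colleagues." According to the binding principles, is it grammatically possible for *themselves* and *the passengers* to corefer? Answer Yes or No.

Yes

*themselves* is a reflexive; Principle A requires it to be bound within its binding domain — the matrix clause.
— the passengers: subject of the matrix clause; c-commands the reflexive within its binding domain — allowed (Principle A).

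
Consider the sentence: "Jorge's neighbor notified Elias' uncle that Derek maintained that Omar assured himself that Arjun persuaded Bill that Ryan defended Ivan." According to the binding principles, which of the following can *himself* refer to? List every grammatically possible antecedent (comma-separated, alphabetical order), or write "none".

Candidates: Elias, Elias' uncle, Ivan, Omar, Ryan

Omar

*himself* is a reflexive; Principle A requires it to be bound within its binding domain — the clause headed by 'assured'.
— Elias: possessor inside the object DP of the matrix clause; does not c-command the reflexive — cannot bind it (Principle A).
— Elias' uncle: object of the matrix clause; c-commands the reflexive but lies outside its binding domain — cannot bind it (Principle A).
— Ivan: object of the clause headed by 'defended'; does not c-command the reflexive — cannot bind it (Principle A).
— Omar: subject of the clause headed by 'assured'; c-commands the reflexive within its binding domain — allowed (Principle A).
— Ryan: subject of the clause headed by 'defended'; does not c-command the reflexive — cannot bind it (Principle A).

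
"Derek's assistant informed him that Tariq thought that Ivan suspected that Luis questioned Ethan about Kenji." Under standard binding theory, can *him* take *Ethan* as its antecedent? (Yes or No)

*him* is a pronoun; Principle B requires it to be free in its binding domain — the matrix clause.
— Ethan: object of the clause headed by 'questioned'; is c-commanded by the pronoun; coreference would bind this R-expression — blocked (Principle C).

No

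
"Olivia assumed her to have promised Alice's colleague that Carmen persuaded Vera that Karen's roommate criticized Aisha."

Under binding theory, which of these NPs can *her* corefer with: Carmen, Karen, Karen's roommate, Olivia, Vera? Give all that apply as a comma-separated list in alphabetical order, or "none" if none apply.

none

*her* is a pronoun; Principle B requires it to be free in its binding domain — the matrix clause.
— Carmen: subject of the clause headed by 'persuaded'; is c-commanded by the pronoun; coreference would bind this R-expression — blocked (Principle C).
— Karen: possessor inside the subject DP of the clause headed by 'criticized'; is c-commanded by the pronoun; coreference would bind this R-expression — blocked (Principle C).
— Karen's roommate: subject of the clause headed by 'criticized'; is c-commanded by the pronoun; coreference would bind this R-expression — blocked (Principle C).
— Olivia: subject of the matrix clause; c-commands the pronoun within its binding domain — blocked (Principle B).
— Vera: object of the clause headed by 'persuaded'; is c-commanded by the pronoun; coreference would bind this R-expression — blocked (Principle C).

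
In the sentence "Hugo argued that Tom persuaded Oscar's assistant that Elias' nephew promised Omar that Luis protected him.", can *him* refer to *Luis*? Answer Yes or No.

No

*him* is a pronoun; Principle B requires it to be free in its binding domain — the clause headed by 'protected'.
— Luis: subject of the clause headed by 'protected'; c-commands the pronoun within its binding domain — blocked (Principle B).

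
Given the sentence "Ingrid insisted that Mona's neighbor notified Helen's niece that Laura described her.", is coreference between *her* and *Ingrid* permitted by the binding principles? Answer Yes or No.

*her* is a pronoun; Principle B requires it to be free in its binding domain — the clause headed by 'described'.
— Ingrid: subject of the matrix clause; c-commands the pronoun but lies outside its binding domain — allowed.

Yes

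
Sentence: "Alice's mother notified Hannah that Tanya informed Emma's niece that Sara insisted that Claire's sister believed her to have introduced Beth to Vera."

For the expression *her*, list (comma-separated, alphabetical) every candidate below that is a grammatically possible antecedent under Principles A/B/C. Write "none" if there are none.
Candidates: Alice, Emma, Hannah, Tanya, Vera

Alice, Emma, Hannah, Tanya

*her* is a pronoun; Principle B requires it to be free in its binding domain — the clause headed by 'believed'.
— Alice: possessor inside the subject DP of the matrix clause; does not c-command the pronoun — Principle B does not apply; allowed.
— Emma: possessor inside the object DP of the clause headed by 'informed'; does not c-command the pronoun — Principle B does not apply; allowed.
— Hannah: object of the matrix clause; c-commands the pronoun but lies outside its binding domain — allowed.
— Tanya: subject of the clause headed by 'informed'; c-commands the pronoun but lies outside its binding domain — allowed.
— Vera: second object of the clause headed by 'introduced'; is c-commanded by the pronoun; coreference would bind this R-expression — blocked (Principle C).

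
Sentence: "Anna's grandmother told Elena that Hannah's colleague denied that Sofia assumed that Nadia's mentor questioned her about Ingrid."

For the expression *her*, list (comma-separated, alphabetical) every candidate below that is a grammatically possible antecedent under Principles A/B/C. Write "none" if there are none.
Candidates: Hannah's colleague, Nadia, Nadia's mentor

*her* is a pronoun; Principle B requires it to be free in its binding domain — the clause headed by 'questioned'.
— Hannah's colleague: subject of the clause headed by 'denied'; c-commands the pronoun but lies outside its binding domain — allowed.
— Nadia: possessor inside the subject DP of the clause headed by 'questioned'; does not c-command the pronoun — Principle B does not apply; allowed.
— Nadia's mentor: subject of the clause headed by 'questioned'; c-commands the pronoun within its binding domain — blocked (Principle B).

Hannah's colleague, Nadia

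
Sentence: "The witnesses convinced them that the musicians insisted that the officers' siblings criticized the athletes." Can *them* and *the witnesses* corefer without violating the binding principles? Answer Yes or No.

No

*the witnesses* is an R-expression; Principle C requires it to be free (not bound by any c-commanding expression).
— them: object of the matrix clause; the R-expression locally c-commands the pronoun — coreference blocked (Principle B on the pronoun).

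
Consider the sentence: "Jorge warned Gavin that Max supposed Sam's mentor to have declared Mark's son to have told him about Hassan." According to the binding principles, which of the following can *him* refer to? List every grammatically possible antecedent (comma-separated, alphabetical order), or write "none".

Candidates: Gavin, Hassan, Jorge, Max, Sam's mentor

Gavin, Jorge, Max, Sam's mentor

*him* is a pronoun; Principle B requires it to be free in its binding domain — the clause headed by 'told'.
— Gavin: object of the matrix clause; c-commands the pronoun but lies outside its binding domain — allowed.
— Hassan: second object of the clause headed by 'told'; is c-commanded by the pronoun; coreference would bind this R-expression — blocked (Principle C).
— Jorge: subject of the matrix clause; c-commands the pronoun but lies outside its binding domain — allowed.
— Max: subject of the clause headed by 'supposed'; c-commands the pronoun but lies outside its binding domain — allowed.
— Sam's mentor: subject of the clause headed by 'declared'; c-commands the pronoun but lies outside its binding domain — allowed.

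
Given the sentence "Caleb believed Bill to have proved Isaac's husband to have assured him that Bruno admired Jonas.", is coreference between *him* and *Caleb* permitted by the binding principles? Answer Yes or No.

Yes

*him* is a pronoun; Principle B requires it to be free in its binding domain — the clause headed by 'assured'.
— Caleb: subject of the matrix clause; c-commands the pronoun but lies outside its binding domain — allowed.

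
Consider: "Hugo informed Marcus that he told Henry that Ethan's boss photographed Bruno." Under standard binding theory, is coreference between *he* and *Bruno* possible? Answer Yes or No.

*Bruno* is an R-expression; Principle C requires it to be free (not bound by any c-commanding expression).
— he: subject of the clause headed by 'told'; the pronoun c-commands the R-expression — coreference blocked (Principle C).

No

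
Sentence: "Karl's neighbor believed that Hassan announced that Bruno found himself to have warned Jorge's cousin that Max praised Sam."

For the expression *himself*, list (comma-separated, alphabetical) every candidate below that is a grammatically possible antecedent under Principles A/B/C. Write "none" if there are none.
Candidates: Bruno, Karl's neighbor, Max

*himself* is a reflexive; Principle A requires it to be bound within its binding domain — the clause headed by 'found'.
— Bruno: subject of the clause headed by 'found'; c-commands the reflexive within its binding domain — allowed (Principle A).
— Karl's neighbor: subject of the matrix clause; c-commands the reflexive but lies outside its binding domain — cannot bind it (Principle A).
— Max: subject of the clause headed by 'praised'; does not c-command the reflexive — cannot bind it (Principle A).

Bruno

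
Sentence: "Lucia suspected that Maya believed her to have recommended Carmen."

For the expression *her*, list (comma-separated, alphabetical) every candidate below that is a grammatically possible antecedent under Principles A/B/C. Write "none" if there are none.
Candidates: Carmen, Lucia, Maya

*her* is a pronoun; Principle B requires it to be free in its binding domain — the clause headed by 'believed'.
— Carmen: object of the clause headed by 'recommended'; is c-commanded by the pronoun; coreference would bind this R-expression — blocked (Principle C).
— Lucia: subject of the matrix clause; c-commands the pronoun but lies outside its binding domain — allowed.
— Maya: subject of the clause headed by 'believed'; c-commands the pronoun within its binding domain — blocked (Principle B).

Lucia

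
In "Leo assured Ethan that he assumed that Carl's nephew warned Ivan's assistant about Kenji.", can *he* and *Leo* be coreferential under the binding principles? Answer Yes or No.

Yes

*Leo* is an R-expression; Principle C requires it to be free (not bound by any c-commanding expression).
— he: subject of the clause headed by 'assumed'; the pronoun does not c-command the R-expression — coreference allowed.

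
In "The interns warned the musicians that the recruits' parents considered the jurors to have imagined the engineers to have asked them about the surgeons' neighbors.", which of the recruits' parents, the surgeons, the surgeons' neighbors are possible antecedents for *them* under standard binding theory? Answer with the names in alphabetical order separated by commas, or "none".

*them* is a pronoun; Principle B requires it to be free in its binding domain — the clause headed by 'asked'.
— the recruits' parents: subject of the clause headed by 'considered'; c-commands the pronoun but lies outside its binding domain — allowed.
— the surgeons: possessor inside the second object DP of the clause headed by 'asked'; is c-commanded by the pronoun; coreference would bind this R-expression — blocked (Principle C).
— the surgeons' neighbors: second object of the clause headed by 'asked'; is c-commanded by the pronoun; coreference would bind this R-expression — blocked (Principle C).

the recruits' parents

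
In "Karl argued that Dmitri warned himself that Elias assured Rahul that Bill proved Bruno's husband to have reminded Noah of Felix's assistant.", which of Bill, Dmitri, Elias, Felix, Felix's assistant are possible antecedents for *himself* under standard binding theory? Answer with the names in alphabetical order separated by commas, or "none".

*himself* is a reflexive; Principle A requires it to be bound within its binding domain — the clause headed by 'warned'.
— Bill: subject of the clause headed by 'proved'; does not c-command the reflexive — cannot bind it (Principle A).
— Dmitri: subject of the clause headed by 'warned'; c-commands the reflexive within its binding domain — allowed (Principle A).
— Elias: subject of the clause headed by 'assured'; does not c-command the reflexive — cannot bind it (Principle A).
— Felix: possessor inside the second object DP of the clause headed by 'reminded'; does not c-command the reflexive — cannot bind it (Principle A).
— Felix's assistant: second object of the clause headed by 'reminded'; does not c-command the reflexive — cannot bind it (Principle A).

Dmitri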